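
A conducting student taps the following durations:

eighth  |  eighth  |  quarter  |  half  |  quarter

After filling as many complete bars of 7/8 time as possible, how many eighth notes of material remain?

3

One bar of 7/8 = 7 eighth notes.
Working in eighth notes: eighth = 1; eighth = 1; quarter = 2; half = 4; quarter = 2.
Adding: 1 + 1 + 2 + 4 + 2 = 10.
10 ÷ 7 = 1 complete bar with 3 eighth notes remaining.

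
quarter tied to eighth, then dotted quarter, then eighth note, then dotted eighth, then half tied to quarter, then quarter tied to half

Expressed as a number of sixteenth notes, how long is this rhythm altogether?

41

In sixteenth notes: quarter tied to eighth (quarter + eighth) = 6; dotted quarter = 6; eighth note = 2; dotted eighth = 3; half tied to quarter (half + quarter) = 12; quarter tied to half (quarter + half) = 12.
Total: 6 + 6 + 2 + 3 + 12 + 12 = 41 sixteenth notes.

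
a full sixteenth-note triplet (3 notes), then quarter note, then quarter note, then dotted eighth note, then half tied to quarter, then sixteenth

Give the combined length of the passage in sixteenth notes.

26

In sixteenth notes: a full sixteenth-note triplet (3 notes) (three triplet sixteenths span one eighth) = 2; quarter note = 4; quarter note = 4; dotted eighth note = 3; half tied to quarter (half + quarter) = 12; sixteenth = 1.
Sum: 2 + 4 + 4 + 3 + 12 + 1 = 26 sixteenth notes.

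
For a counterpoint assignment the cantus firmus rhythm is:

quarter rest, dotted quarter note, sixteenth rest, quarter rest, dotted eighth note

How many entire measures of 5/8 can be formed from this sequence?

One bar of 5/8 = 10 sixteenth notes.
In sixteenth notes: quarter rest = 4; dotted quarter note = 6; sixteenth rest = 1; quarter rest = 4; dotted eighth note = 3.
Adding: 4 + 6 + 1 + 4 + 3 = 18.
18 ÷ 10 = 1 complete bar with 8 left over.

1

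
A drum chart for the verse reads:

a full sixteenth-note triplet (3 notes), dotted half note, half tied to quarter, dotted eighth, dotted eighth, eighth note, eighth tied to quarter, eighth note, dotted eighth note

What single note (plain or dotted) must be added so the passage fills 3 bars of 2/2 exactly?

dotted eighth note

3 bars of 2/2 = 48 sixteenth notes.
Each duration in sixteenth notes: a full sixteenth-note triplet (3 notes) (three triplet sixteenths span one eighth) = 2; dotted half note = 12; half tied to quarter (half + quarter) = 12; dotted eighth = 3; dotted eighth = 3; eighth note = 2; eighth tied to quarter (eighth + quarter) = 6; eighth note = 2; dotted eighth note = 3.
Sum: 2 + 12 + 12 + 3 + 3 + 2 + 6 + 2 + 3 = 45.
Remaining: 48 − 45 = 3 sixteenth notes, which is a dotted eighth note.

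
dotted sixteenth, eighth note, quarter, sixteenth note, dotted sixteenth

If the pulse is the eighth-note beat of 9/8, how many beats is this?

One eighth-note beat = 4 thirty-second notes.
Each duration in thirty-second notes: dotted sixteenth = 3; eighth note = 4; quarter = 8; sixteenth note = 2; dotted sixteenth = 3.
Sum: 3 + 4 + 8 + 2 + 3 = 20.
20 ÷ 4 = 5 beats.

5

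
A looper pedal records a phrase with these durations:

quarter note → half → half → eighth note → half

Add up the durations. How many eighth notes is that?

In eighth notes: quarter note = 2; half = 4; half = 4; eighth note = 1; half = 4.
Total: 2 + 4 + 4 + 1 + 4 = 15 eighth notes.

15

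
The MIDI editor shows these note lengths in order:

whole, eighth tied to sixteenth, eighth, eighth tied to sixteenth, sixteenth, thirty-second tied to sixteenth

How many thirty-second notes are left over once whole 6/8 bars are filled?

One bar of 6/8 = 24 thirty-second notes.
Express everything in thirty-second notes: whole = 32; eighth tied to sixteenth (eighth + sixteenth) = 6; eighth = 4; eighth tied to sixteenth (eighth + sixteenth) = 6; sixteenth = 2; thirty-second tied to sixteenth (thirty-second + sixteenth) = 3.
Altogether 32 + 6 + 4 + 6 + 2 + 3 = 53.
53 ÷ 24 = 2 complete bars with 5 thirty-second notes remaining.

5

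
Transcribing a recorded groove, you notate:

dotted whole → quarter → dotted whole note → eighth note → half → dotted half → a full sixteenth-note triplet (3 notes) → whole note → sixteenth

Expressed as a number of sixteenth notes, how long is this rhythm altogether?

93

In sixteenth notes: dotted whole = 24; quarter = 4; dotted whole note = 24; eighth note = 2; half = 8; dotted half = 12; a full sixteenth-note triplet (3 notes) (three triplet sixteenths span one eighth) = 2; whole note = 16; sixteenth = 1.
Total: 24 + 4 + 24 + 2 + 8 + 12 + 2 + 16 + 1 = 93 sixteenth notes.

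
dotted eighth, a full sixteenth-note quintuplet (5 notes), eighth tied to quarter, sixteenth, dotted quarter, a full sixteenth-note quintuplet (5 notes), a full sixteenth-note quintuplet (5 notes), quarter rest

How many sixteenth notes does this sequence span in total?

Convert each value to sixteenth notes: dotted eighth = 3; a full sixteenth-note quintuplet (5 notes) (five quintuplet sixteenths span one quarter) = 4; eighth tied to quarter (eighth + quarter) = 6; sixteenth = 1; dotted quarter = 6; a full sixteenth-note quintuplet (5 notes) (five quintuplet sixteenths span one quarter) = 4; a full sixteenth-note quintuplet (5 notes) (five quintuplet sixteenths span one quarter) = 4; quarter rest = 4.
Altogether 3 + 4 + 6 + 1 + 6 + 4 + 4 + 4 = 32 sixteenth notes.

32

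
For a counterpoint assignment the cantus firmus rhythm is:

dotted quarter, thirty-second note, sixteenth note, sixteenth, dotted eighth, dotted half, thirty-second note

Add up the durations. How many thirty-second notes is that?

48

Express everything in thirty-second notes: dotted quarter = 12; thirty-second note = 1; sixteenth note = 2; sixteenth = 2; dotted eighth = 6; dotted half = 24; thirty-second note = 1.
Adding: 12 + 1 + 2 + 2 + 6 + 24 + 1 = 48 thirty-second notes.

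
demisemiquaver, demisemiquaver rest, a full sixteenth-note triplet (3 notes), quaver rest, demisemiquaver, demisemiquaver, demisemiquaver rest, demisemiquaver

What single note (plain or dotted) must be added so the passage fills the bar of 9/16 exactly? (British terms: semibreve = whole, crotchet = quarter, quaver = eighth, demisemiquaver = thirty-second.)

eighth note

The bar of 9/16 = 18 thirty-second notes.
In thirty-second notes: demisemiquaver = 1; demisemiquaver rest = 1; a full sixteenth-note triplet (3 notes) (three triplet sixteenths span one eighth) = 4; quaver rest = 4; demisemiquaver = 1; demisemiquaver = 1; demisemiquaver rest = 1; demisemiquaver = 1.
Sum: 1 + 1 + 4 + 4 + 1 + 1 + 1 + 1 = 14.
Remaining: 18 − 14 = 4 thirty-second notes, which is a eighth note.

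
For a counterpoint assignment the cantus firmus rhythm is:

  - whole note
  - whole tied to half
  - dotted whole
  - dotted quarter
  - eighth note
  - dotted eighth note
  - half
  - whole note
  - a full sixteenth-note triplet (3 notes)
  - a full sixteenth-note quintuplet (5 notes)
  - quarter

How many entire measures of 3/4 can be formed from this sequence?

One bar of 3/4 = 12 sixteenth notes.
Each duration in sixteenth notes: whole note = 16; whole tied to half (whole + half) = 24; dotted whole = 24; dotted quarter = 6; eighth note = 2; dotted eighth note = 3; half = 8; whole note = 16; a full sixteenth-note triplet (3 notes) (three triplet sixteenths span one eighth) = 2; a full sixteenth-note quintuplet (5 notes) (five quintuplet sixteenths span one quarter) = 4; quarter = 4.
Altogether 16 + 24 + 24 + 6 + 2 + 3 + 8 + 16 + 2 + 4 + 4 = 109.
109 ÷ 12 = 9 complete bars with 1 left over.

9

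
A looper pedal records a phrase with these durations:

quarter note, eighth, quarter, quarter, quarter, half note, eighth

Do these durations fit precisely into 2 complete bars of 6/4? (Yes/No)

One bar of 6/4 = 12 eighth notes, so 2 bars = 24.
Working in eighth notes: quarter note = 2; eighth = 1; quarter = 2; quarter = 2; quarter = 2; half note = 4; eighth = 1.
Adding: 2 + 1 + 2 + 2 + 2 + 4 + 1 = 14.
14 falls short of 24, so the answer is No.

No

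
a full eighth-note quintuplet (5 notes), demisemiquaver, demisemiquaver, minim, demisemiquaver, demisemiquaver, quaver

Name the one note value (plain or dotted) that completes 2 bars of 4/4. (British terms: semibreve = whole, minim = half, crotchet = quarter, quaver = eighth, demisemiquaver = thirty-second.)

dotted half note

2 bars of 4/4 = 64 thirty-second notes.
Express everything in thirty-second notes: a full eighth-note quintuplet (5 notes) (five quintuplet eighths span one half) = 16; demisemiquaver = 1; demisemiquaver = 1; minim = 16; demisemiquaver = 1; demisemiquaver = 1; quaver = 4.
Altogether 16 + 1 + 1 + 16 + 1 + 1 + 4 = 40.
Remaining: 64 − 40 = 24 thirty-second notes, which is a dotted half note.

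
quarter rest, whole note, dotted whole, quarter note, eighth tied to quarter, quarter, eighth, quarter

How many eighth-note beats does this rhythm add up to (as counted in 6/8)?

One eighth-note beat = 2 sixteenth notes.
Convert each value to sixteenth notes: quarter rest = 4; whole note = 16; dotted whole = 24; quarter note = 4; eighth tied to quarter (eighth + quarter) = 6; quarter = 4; eighth = 2; quarter = 4.
Adding: 4 + 16 + 24 + 4 + 6 + 4 + 2 + 4 = 64.
64 ÷ 2 = 32 beats.

32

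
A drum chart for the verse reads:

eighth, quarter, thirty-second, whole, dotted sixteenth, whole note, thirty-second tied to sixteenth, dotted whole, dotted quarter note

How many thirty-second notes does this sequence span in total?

Convert each value to thirty-second notes: eighth = 4; quarter = 8; thirty-second = 1; whole = 32; dotted sixteenth = 3; whole note = 32; thirty-second tied to sixteenth (thirty-second + sixteenth) = 3; dotted whole = 48; dotted quarter note = 12.
Altogether 4 + 8 + 1 + 32 + 3 + 32 + 3 + 48 + 12 = 143 thirty-second notes.

143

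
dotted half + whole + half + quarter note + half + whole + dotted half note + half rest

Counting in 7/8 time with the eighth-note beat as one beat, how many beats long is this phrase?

One eighth-note beat = 2 sixteenth notes.
Convert each value to sixteenth notes: dotted half = 12; whole = 16; half = 8; quarter note = 4; half = 8; whole = 16; dotted half note = 12; half rest = 8.
Altogether 12 + 16 + 8 + 4 + 8 + 16 + 12 + 8 = 84.
84 ÷ 2 = 42 beats.

42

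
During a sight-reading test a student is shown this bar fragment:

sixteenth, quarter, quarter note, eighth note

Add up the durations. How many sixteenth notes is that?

11

Express everything in sixteenth notes: sixteenth = 1; quarter = 4; quarter note = 4; eighth note = 2.
Altogether 1 + 4 + 4 + 2 = 11 sixteenth notes.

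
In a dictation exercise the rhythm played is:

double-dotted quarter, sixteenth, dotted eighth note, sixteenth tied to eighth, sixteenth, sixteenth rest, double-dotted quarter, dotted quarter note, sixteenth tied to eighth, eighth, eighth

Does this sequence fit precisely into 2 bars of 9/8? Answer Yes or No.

Yes

One bar of 9/8 = 18 sixteenth notes, so 2 bars = 36.
Each duration in sixteenth notes: double-dotted quarter = 7; sixteenth = 1; dotted eighth note = 3; sixteenth tied to eighth (sixteenth + eighth) = 3; sixteenth = 1; sixteenth rest = 1; double-dotted quarter = 7; dotted quarter note = 6; sixteenth tied to eighth (sixteenth + eighth) = 3; eighth = 2; eighth = 2.
Total: 7 + 1 + 3 + 3 + 1 + 1 + 7 + 6 + 3 + 2 + 2 = 36.
36 equals 36, so the answer is Yes.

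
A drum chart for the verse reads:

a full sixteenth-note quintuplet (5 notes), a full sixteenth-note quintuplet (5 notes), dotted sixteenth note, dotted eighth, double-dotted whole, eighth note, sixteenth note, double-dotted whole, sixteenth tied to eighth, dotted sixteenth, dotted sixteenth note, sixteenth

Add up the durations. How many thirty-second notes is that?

157

Convert each value to thirty-second notes: a full sixteenth-note quintuplet (5 notes) (five quintuplet sixteenths span one quarter) = 8; a full sixteenth-note quintuplet (5 notes) (five quintuplet sixteenths span one quarter) = 8; dotted sixteenth note = 3; dotted eighth = 6; double-dotted whole = 56; eighth note = 4; sixteenth note = 2; double-dotted whole = 56; sixteenth tied to eighth (sixteenth + eighth) = 6; dotted sixteenth = 3; dotted sixteenth note = 3; sixteenth = 2.
Total: 8 + 8 + 3 + 6 + 56 + 4 + 2 + 56 + 6 + 3 + 3 + 2 = 157 thirty-second notes.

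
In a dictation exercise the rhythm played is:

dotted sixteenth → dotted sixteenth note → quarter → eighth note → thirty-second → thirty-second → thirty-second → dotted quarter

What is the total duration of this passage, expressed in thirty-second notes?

33

Working in thirty-second notes: dotted sixteenth = 3; dotted sixteenth note = 3; quarter = 8; eighth note = 4; thirty-second = 1; thirty-second = 1; thirty-second = 1; dotted quarter = 12.
Total: 3 + 3 + 8 + 4 + 1 + 1 + 1 + 12 = 33 thirty-second notes.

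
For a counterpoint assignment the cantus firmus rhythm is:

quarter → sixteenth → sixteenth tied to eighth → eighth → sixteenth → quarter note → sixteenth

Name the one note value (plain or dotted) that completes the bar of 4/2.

The bar of 4/2 = 32 sixteenth notes.
In sixteenth notes: quarter = 4; sixteenth = 1; sixteenth tied to eighth (sixteenth + eighth) = 3; eighth = 2; sixteenth = 1; quarter note = 4; sixteenth = 1.
Adding: 4 + 1 + 3 + 2 + 1 + 4 + 1 = 16.
Remaining: 32 − 16 = 16 sixteenth notes, which is a whole note.

whole note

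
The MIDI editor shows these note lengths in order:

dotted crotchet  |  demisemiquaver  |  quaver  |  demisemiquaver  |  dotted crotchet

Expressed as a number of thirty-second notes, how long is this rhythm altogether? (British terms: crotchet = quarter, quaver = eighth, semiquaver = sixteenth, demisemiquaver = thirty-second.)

Convert each value to thirty-second notes: dotted crotchet = 12; demisemiquaver = 1; quaver = 4; demisemiquaver = 1; dotted crotchet = 12.
Altogether 12 + 1 + 4 + 1 + 12 = 30 thirty-second notes.

30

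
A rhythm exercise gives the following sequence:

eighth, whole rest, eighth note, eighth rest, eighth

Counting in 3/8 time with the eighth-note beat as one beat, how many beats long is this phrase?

12

One eighth-note beat = 2 sixteenth notes.
Working in sixteenth notes: eighth = 2; whole rest = 16; eighth note = 2; eighth rest = 2; eighth = 2.
Sum: 2 + 16 + 2 + 2 + 2 = 24.
24 ÷ 2 = 12 beats.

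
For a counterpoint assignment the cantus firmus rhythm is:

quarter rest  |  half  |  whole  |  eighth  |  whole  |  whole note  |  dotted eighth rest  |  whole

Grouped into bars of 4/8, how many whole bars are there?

10

One bar of 4/8 = 8 sixteenth notes.
Each duration in sixteenth notes: quarter rest = 4; half = 8; whole = 16; eighth = 2; whole = 16; whole note = 16; dotted eighth rest = 3; whole = 16.
Altogether 4 + 8 + 16 + 2 + 16 + 16 + 3 + 16 = 81.
81 ÷ 8 = 10 complete bars with 1 left over.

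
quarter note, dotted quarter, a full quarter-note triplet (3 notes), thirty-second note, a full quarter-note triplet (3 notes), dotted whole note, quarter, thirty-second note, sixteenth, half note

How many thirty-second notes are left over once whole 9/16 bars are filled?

2

One bar of 9/16 = 18 thirty-second notes.
Working in thirty-second notes: quarter note = 8; dotted quarter = 12; a full quarter-note triplet (3 notes) (three triplet quarters span one half) = 16; thirty-second note = 1; a full quarter-note triplet (3 notes) (three triplet quarters span one half) = 16; dotted whole note = 48; quarter = 8; thirty-second note = 1; sixteenth = 2; half note = 16.
Sum: 8 + 12 + 16 + 1 + 16 + 48 + 8 + 1 + 2 + 16 = 128.
128 ÷ 18 = 7 complete bars with 2 thirty-second notes remaining.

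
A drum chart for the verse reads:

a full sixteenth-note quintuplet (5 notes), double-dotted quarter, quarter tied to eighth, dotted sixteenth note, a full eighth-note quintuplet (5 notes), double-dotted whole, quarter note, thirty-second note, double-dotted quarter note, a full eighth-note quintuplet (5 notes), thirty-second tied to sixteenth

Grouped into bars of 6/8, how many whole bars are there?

One bar of 6/8 = 24 thirty-second notes.
Express everything in thirty-second notes: a full sixteenth-note quintuplet (5 notes) (five quintuplet sixteenths span one quarter) = 8; double-dotted quarter = 14; quarter tied to eighth (quarter + eighth) = 12; dotted sixteenth note = 3; a full eighth-note quintuplet (5 notes) (five quintuplet eighths span one half) = 16; double-dotted whole = 56; quarter note = 8; thirty-second note = 1; double-dotted quarter note = 14; a full eighth-note quintuplet (5 notes) (five quintuplet eighths span one half) = 16; thirty-second tied to sixteenth (thirty-second + sixteenth) = 3.
Altogether 8 + 14 + 12 + 3 + 16 + 56 + 8 + 1 + 14 + 16 + 3 = 151.
151 ÷ 24 = 6 complete bars with 7 left over.

6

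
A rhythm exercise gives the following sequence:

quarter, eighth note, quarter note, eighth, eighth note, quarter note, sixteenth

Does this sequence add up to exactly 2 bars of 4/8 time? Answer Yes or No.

No

One bar of 4/8 = 8 sixteenth notes, so 2 bars = 16.
Each duration in sixteenth notes: quarter = 4; eighth note = 2; quarter note = 4; eighth = 2; eighth note = 2; quarter note = 4; sixteenth = 1.
Altogether 4 + 2 + 4 + 2 + 2 + 4 + 1 = 19.
19 exceeds 16, so the answer is No.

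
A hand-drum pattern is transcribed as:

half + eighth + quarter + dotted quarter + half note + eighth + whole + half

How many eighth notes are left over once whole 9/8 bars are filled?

One bar of 9/8 = 9 eighth notes.
Express everything in eighth notes: half = 4; eighth = 1; quarter = 2; dotted quarter = 3; half note = 4; eighth = 1; whole = 8; half = 4.
Sum: 4 + 1 + 2 + 3 + 4 + 1 + 8 + 4 = 27.
27 ÷ 9 = 3 complete bars with 0 eighth notes remaining.

0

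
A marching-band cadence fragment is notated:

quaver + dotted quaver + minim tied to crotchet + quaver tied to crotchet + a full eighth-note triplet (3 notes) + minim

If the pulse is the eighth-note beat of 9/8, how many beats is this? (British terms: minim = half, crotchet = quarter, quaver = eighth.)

One eighth-note beat = 2 sixteenth notes.
In sixteenth notes: quaver = 2; dotted quaver = 3; minim tied to crotchet (minim + crotchet) = 12; quaver tied to crotchet (quaver + crotchet) = 6; a full eighth-note triplet (3 notes) (three triplet eighths span one quarter) = 4; minim = 8.
Sum: 2 + 3 + 12 + 6 + 4 + 8 = 35.
35 ÷ 2 = 17.5 beats.

17.5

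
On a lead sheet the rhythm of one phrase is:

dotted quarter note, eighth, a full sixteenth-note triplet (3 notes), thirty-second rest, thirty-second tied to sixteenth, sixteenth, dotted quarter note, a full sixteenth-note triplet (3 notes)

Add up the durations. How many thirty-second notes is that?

42

Working in thirty-second notes: dotted quarter note = 12; eighth = 4; a full sixteenth-note triplet (3 notes) (three triplet sixteenths span one eighth) = 4; thirty-second rest = 1; thirty-second tied to sixteenth (thirty-second + sixteenth) = 3; sixteenth = 2; dotted quarter note = 12; a full sixteenth-note triplet (3 notes) (three triplet sixteenths span one eighth) = 4.
Adding: 12 + 4 + 4 + 1 + 3 + 2 + 12 + 4 = 42 thirty-second notes.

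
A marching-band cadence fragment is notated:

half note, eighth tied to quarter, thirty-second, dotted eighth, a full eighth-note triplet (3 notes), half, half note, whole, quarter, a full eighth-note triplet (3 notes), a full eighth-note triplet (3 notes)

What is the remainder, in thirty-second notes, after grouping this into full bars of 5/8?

11

One bar of 5/8 = 20 thirty-second notes.
In thirty-second notes: half note = 16; eighth tied to quarter (eighth + quarter) = 12; thirty-second = 1; dotted eighth = 6; a full eighth-note triplet (3 notes) (three triplet eighths span one quarter) = 8; half = 16; half note = 16; whole = 32; quarter = 8; a full eighth-note triplet (3 notes) (three triplet eighths span one quarter) = 8; a full eighth-note triplet (3 notes) (three triplet eighths span one quarter) = 8.
Adding: 16 + 12 + 1 + 6 + 8 + 16 + 16 + 32 + 8 + 8 + 8 = 131.
131 ÷ 20 = 6 complete bars with 11 thirty-second notes remaining.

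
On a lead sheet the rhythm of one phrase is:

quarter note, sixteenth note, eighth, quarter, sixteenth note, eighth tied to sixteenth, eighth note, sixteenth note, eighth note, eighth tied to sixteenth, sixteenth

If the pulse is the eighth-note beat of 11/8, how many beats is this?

One eighth-note beat = 2 sixteenth notes.
Each duration in sixteenth notes: quarter note = 4; sixteenth note = 1; eighth = 2; quarter = 4; sixteenth note = 1; eighth tied to sixteenth (eighth + sixteenth) = 3; eighth note = 2; sixteenth note = 1; eighth note = 2; eighth tied to sixteenth (eighth + sixteenth) = 3; sixteenth = 1.
Sum: 4 + 1 + 2 + 4 + 1 + 3 + 2 + 1 + 2 + 3 + 1 = 24.
24 ÷ 2 = 12 beats.

12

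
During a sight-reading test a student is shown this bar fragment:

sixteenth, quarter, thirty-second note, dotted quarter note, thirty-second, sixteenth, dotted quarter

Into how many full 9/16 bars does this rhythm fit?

One bar of 9/16 = 18 thirty-second notes.
Express everything in thirty-second notes: sixteenth = 2; quarter = 8; thirty-second note = 1; dotted quarter note = 12; thirty-second = 1; sixteenth = 2; dotted quarter = 12.
Total: 2 + 8 + 1 + 12 + 1 + 2 + 12 = 38.
38 ÷ 18 = 2 complete bars with 2 left over.

2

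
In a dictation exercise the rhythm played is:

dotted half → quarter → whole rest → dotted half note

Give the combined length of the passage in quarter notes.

11

Each duration in quarter notes: dotted half = 3; quarter = 1; whole rest = 4; dotted half note = 3.
Adding: 3 + 1 + 4 + 3 = 11 quarter notes.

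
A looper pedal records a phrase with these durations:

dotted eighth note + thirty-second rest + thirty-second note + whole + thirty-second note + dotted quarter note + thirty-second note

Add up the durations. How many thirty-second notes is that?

54

In thirty-second notes: dotted eighth note = 6; thirty-second rest = 1; thirty-second note = 1; whole = 32; thirty-second note = 1; dotted quarter note = 12; thirty-second note = 1.
Total: 6 + 1 + 1 + 32 + 1 + 12 + 1 = 54 thirty-second notes.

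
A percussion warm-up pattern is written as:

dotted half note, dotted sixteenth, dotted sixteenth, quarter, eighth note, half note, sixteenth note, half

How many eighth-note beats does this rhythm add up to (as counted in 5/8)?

One eighth-note beat = 4 thirty-second notes.
Working in thirty-second notes: dotted half note = 24; dotted sixteenth = 3; dotted sixteenth = 3; quarter = 8; eighth note = 4; half note = 16; sixteenth note = 2; half = 16.
Adding: 24 + 3 + 3 + 8 + 4 + 16 + 2 + 16 = 76.
76 ÷ 4 = 19 beats.

19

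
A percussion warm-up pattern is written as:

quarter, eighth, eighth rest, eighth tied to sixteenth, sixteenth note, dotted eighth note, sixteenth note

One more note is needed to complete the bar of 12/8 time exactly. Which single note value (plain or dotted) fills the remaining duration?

The bar of 12/8 = 24 sixteenth notes.
In sixteenth notes: quarter = 4; eighth = 2; eighth rest = 2; eighth tied to sixteenth (eighth + sixteenth) = 3; sixteenth note = 1; dotted eighth note = 3; sixteenth note = 1.
Total: 4 + 2 + 2 + 3 + 1 + 3 + 1 = 16.
Remaining: 24 − 16 = 8 sixteenth notes, which is a half note.

half note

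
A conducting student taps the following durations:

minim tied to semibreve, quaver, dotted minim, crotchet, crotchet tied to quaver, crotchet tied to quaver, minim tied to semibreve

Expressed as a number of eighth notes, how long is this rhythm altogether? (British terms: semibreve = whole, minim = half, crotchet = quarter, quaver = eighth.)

Working in eighth notes: minim tied to semibreve (minim + semibreve) = 12; quaver = 1; dotted minim = 6; crotchet = 2; crotchet tied to quaver (crotchet + quaver) = 3; crotchet tied to quaver (crotchet + quaver) = 3; minim tied to semibreve (minim + semibreve) = 12.
Total: 12 + 1 + 6 + 2 + 3 + 3 + 12 = 39 eighth notes.

39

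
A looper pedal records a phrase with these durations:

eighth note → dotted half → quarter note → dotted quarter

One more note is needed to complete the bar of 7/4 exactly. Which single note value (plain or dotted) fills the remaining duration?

quarter note

The bar of 7/4 = 14 eighth notes.
Express everything in eighth notes: eighth note = 1; dotted half = 6; quarter note = 2; dotted quarter = 3.
Altogether 1 + 6 + 2 + 3 = 12.
Remaining: 14 − 12 = 2 eighth notes, which is a quarter note.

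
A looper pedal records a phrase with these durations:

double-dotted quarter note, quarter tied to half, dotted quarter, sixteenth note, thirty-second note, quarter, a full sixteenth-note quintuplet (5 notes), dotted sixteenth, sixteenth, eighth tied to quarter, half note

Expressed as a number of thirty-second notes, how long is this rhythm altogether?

Each duration in thirty-second notes: double-dotted quarter note = 14; quarter tied to half (quarter + half) = 24; dotted quarter = 12; sixteenth note = 2; thirty-second note = 1; quarter = 8; a full sixteenth-note quintuplet (5 notes) (five quintuplet sixteenths span one quarter) = 8; dotted sixteenth = 3; sixteenth = 2; eighth tied to quarter (eighth + quarter) = 12; half note = 16.
Altogether 14 + 24 + 12 + 2 + 1 + 8 + 8 + 3 + 2 + 12 + 16 = 102 thirty-second notes.

102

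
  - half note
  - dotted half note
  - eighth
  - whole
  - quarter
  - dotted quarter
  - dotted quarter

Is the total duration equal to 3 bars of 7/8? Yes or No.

No

One bar of 7/8 = 7 eighth notes, so 3 bars = 21.
Express everything in eighth notes: half note = 4; dotted half note = 6; eighth = 1; whole = 8; quarter = 2; dotted quarter = 3; dotted quarter = 3.
Adding: 4 + 6 + 1 + 8 + 2 + 3 + 3 = 27.
27 exceeds 21, so the answer is No.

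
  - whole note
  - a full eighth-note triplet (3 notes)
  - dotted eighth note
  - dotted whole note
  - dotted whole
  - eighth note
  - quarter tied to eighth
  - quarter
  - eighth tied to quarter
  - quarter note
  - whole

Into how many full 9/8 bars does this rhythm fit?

6

One bar of 9/8 = 18 sixteenth notes.
In sixteenth notes: whole note = 16; a full eighth-note triplet (3 notes) (three triplet eighths span one quarter) = 4; dotted eighth note = 3; dotted whole note = 24; dotted whole = 24; eighth note = 2; quarter tied to eighth (quarter + eighth) = 6; quarter = 4; eighth tied to quarter (eighth + quarter) = 6; quarter note = 4; whole = 16.
Total: 16 + 4 + 3 + 24 + 24 + 2 + 6 + 4 + 6 + 4 + 16 = 109.
109 ÷ 18 = 6 complete bars with 1 left over.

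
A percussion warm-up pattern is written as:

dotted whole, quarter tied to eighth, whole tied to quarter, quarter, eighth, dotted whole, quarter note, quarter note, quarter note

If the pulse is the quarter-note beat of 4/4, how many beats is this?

One quarter-note beat = 2 eighth notes.
Working in eighth notes: dotted whole = 12; quarter tied to eighth (quarter + eighth) = 3; whole tied to quarter (whole + quarter) = 10; quarter = 2; eighth = 1; dotted whole = 12; quarter note = 2; quarter note = 2; quarter note = 2.
Adding: 12 + 3 + 10 + 2 + 1 + 12 + 2 + 2 + 2 = 46.
46 ÷ 2 = 23 beats.

23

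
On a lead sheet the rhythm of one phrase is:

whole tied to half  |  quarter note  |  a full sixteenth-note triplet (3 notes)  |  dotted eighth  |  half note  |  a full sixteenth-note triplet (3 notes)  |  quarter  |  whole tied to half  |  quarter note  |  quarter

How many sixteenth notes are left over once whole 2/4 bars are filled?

One bar of 2/4 = 8 sixteenth notes.
In sixteenth notes: whole tied to half (whole + half) = 24; quarter note = 4; a full sixteenth-note triplet (3 notes) (three triplet sixteenths span one eighth) = 2; dotted eighth = 3; half note = 8; a full sixteenth-note triplet (3 notes) (three triplet sixteenths span one eighth) = 2; quarter = 4; whole tied to half (whole + half) = 24; quarter note = 4; quarter = 4.
Adding: 24 + 4 + 2 + 3 + 8 + 2 + 4 + 24 + 4 + 4 = 79.
79 ÷ 8 = 9 complete bars with 7 sixteenth notes remaining.

7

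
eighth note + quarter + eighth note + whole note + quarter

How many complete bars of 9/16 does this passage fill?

One bar of 9/16 = 9 sixteenth notes.
Express everything in sixteenth notes: eighth note = 2; quarter = 4; eighth note = 2; whole note = 16; quarter = 4.
Adding: 2 + 4 + 2 + 16 + 4 = 28.
28 ÷ 9 = 3 complete bars with 1 left over.

3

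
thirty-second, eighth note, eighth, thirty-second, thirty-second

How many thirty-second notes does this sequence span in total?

11

In thirty-second notes: thirty-second = 1; eighth note = 4; eighth = 4; thirty-second = 1; thirty-second = 1.
Adding: 1 + 4 + 4 + 1 + 1 = 11 thirty-second notes.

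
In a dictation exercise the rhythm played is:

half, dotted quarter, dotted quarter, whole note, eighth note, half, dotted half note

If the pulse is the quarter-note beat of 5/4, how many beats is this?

14.5

One quarter-note beat = 2 eighth notes.
Convert each value to eighth notes: half = 4; dotted quarter = 3; dotted quarter = 3; whole note = 8; eighth note = 1; half = 4; dotted half note = 6.
Total: 4 + 3 + 3 + 8 + 1 + 4 + 6 = 29.
29 ÷ 2 = 14.5 beats.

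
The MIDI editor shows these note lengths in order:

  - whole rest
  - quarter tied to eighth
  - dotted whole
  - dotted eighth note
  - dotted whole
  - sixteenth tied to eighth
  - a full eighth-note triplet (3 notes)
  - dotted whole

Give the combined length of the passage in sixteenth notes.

104

Each duration in sixteenth notes: whole rest = 16; quarter tied to eighth (quarter + eighth) = 6; dotted whole = 24; dotted eighth note = 3; dotted whole = 24; sixteenth tied to eighth (sixteenth + eighth) = 3; a full eighth-note triplet (3 notes) (three triplet eighths span one quarter) = 4; dotted whole = 24.
Sum: 16 + 6 + 24 + 3 + 24 + 3 + 4 + 24 = 104 sixteenth notes.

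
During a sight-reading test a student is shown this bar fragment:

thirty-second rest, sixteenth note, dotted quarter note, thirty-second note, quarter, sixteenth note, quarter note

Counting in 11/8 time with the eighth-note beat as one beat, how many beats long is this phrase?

One eighth-note beat = 4 thirty-second notes.
Each duration in thirty-second notes: thirty-second rest = 1; sixteenth note = 2; dotted quarter note = 12; thirty-second note = 1; quarter = 8; sixteenth note = 2; quarter note = 8.
Adding: 1 + 2 + 12 + 1 + 8 + 2 + 8 = 34.
34 ÷ 4 = 8.5 beats.

8.5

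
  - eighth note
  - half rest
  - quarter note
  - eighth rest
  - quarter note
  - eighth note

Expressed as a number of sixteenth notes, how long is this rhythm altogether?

In sixteenth notes: eighth note = 2; half rest = 8; quarter note = 4; eighth rest = 2; quarter note = 4; eighth note = 2.
Sum: 2 + 8 + 4 + 2 + 4 + 2 = 22 sixteenth notes.

22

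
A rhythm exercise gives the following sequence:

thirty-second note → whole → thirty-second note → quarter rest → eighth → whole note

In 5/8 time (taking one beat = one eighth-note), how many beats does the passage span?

One eighth-note beat = 4 thirty-second notes.
Working in thirty-second notes: thirty-second note = 1; whole = 32; thirty-second note = 1; quarter rest = 8; eighth = 4; whole note = 32.
Total: 1 + 32 + 1 + 8 + 4 + 32 = 78.
78 ÷ 4 = 19.5 beats.

19.5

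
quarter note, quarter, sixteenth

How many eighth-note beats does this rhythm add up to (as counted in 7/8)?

One eighth-note beat = 2 sixteenth notes.
Each duration in sixteenth notes: quarter note = 4; quarter = 4; sixteenth = 1.
Sum: 4 + 4 + 1 = 9.
9 ÷ 2 = 4.5 beats.

4.5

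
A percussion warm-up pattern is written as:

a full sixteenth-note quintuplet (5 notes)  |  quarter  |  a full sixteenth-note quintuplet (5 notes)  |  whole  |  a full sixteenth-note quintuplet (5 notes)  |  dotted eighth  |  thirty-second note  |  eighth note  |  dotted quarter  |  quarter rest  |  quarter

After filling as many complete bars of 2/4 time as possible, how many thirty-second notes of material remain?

One bar of 2/4 = 16 thirty-second notes.
Each duration in thirty-second notes: a full sixteenth-note quintuplet (5 notes) (five quintuplet sixteenths span one quarter) = 8; quarter = 8; a full sixteenth-note quintuplet (5 notes) (five quintuplet sixteenths span one quarter) = 8; whole = 32; a full sixteenth-note quintuplet (5 notes) (five quintuplet sixteenths span one quarter) = 8; dotted eighth = 6; thirty-second note = 1; eighth note = 4; dotted quarter = 12; quarter rest = 8; quarter = 8.
Total: 8 + 8 + 8 + 32 + 8 + 6 + 1 + 4 + 12 + 8 + 8 = 103.
103 ÷ 16 = 6 complete bars with 7 thirty-second notes remaining.

7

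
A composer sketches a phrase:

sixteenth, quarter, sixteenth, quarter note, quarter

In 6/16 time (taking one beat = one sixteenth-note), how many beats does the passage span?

14

One sixteenth-note beat = 2 thirty-second notes.
In thirty-second notes: sixteenth = 2; quarter = 8; sixteenth = 2; quarter note = 8; quarter = 8.
Total: 2 + 8 + 2 + 8 + 8 = 28.
28 ÷ 2 = 14 beats.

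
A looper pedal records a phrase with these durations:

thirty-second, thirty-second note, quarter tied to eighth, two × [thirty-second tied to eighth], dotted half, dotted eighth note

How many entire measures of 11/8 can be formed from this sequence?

One bar of 11/8 = 44 thirty-second notes.
Each duration in thirty-second notes: thirty-second = 1; thirty-second note = 1; quarter tied to eighth (quarter + eighth) = 12; thirty-second tied to eighth (thirty-second + eighth) = 5; thirty-second tied to eighth (thirty-second + eighth) = 5; dotted half = 24; dotted eighth note = 6.
Sum: 1 + 1 + 12 + 5 + 5 + 24 + 6 = 54.
54 ÷ 44 = 1 complete bar with 10 left over.

1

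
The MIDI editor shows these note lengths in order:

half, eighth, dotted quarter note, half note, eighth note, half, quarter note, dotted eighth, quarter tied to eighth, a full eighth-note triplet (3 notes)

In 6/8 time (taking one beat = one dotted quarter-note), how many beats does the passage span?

8.5

One dotted quarter-note beat = 6 sixteenth notes.
Each duration in sixteenth notes: half = 8; eighth = 2; dotted quarter note = 6; half note = 8; eighth note = 2; half = 8; quarter note = 4; dotted eighth = 3; quarter tied to eighth (quarter + eighth) = 6; a full eighth-note triplet (3 notes) (three triplet eighths span one quarter) = 4.
Altogether 8 + 2 + 6 + 8 + 2 + 8 + 4 + 3 + 6 + 4 = 51.
51 ÷ 6 = 8.5 beats.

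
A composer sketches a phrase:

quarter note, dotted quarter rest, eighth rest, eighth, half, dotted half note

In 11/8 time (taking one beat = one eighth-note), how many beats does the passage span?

17

One eighth-note beat = 2 sixteenth notes.
Working in sixteenth notes: quarter note = 4; dotted quarter rest = 6; eighth rest = 2; eighth = 2; half = 8; dotted half note = 12.
Sum: 4 + 6 + 2 + 2 + 8 + 12 = 34.
34 ÷ 2 = 17 beats.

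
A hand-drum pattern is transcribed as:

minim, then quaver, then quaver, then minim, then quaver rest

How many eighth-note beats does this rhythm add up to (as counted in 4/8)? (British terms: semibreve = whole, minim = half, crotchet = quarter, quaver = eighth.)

One eighth-note beat = 2 sixteenth notes.
Express everything in sixteenth notes: minim = 8; quaver = 2; quaver = 2; minim = 8; quaver rest = 2.
Total: 8 + 2 + 2 + 8 + 2 = 22.
22 ÷ 2 = 11 beats.

11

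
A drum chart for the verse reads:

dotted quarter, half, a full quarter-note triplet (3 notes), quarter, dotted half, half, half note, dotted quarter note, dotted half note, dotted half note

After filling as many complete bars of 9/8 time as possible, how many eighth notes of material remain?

6

One bar of 9/8 = 9 eighth notes.
Convert each value to eighth notes: dotted quarter = 3; half = 4; a full quarter-note triplet (3 notes) (three triplet quarters span one half) = 4; quarter = 2; dotted half = 6; half = 4; half note = 4; dotted quarter note = 3; dotted half note = 6; dotted half note = 6.
Total: 3 + 4 + 4 + 2 + 6 + 4 + 4 + 3 + 6 + 6 = 42.
42 ÷ 9 = 4 complete bars with 6 eighth notes remaining.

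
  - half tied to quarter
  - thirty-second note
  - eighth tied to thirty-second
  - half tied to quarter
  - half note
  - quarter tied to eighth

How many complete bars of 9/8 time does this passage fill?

One bar of 9/8 = 36 thirty-second notes.
Express everything in thirty-second notes: half tied to quarter (half + quarter) = 24; thirty-second note = 1; eighth tied to thirty-second (eighth + thirty-second) = 5; half tied to quarter (half + quarter) = 24; half note = 16; quarter tied to eighth (quarter + eighth) = 12.
Adding: 24 + 1 + 5 + 24 + 16 + 12 = 82.
82 ÷ 36 = 2 complete bars with 10 left over.

2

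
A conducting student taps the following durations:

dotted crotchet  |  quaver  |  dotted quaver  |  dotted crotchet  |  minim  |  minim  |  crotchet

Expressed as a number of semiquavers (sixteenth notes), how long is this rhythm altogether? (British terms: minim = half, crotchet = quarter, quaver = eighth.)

Working in sixteenth notes: dotted crotchet = 6; quaver = 2; dotted quaver = 3; dotted crotchet = 6; minim = 8; minim = 8; crotchet = 4.
Altogether 6 + 2 + 3 + 6 + 8 + 8 + 4 = 37 sixteenth notes.

37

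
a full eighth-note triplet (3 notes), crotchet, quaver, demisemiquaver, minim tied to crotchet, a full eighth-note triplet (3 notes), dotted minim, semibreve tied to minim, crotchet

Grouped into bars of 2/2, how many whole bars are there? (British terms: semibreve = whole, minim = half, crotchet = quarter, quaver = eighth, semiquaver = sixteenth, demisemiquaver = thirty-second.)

One bar of 2/2 = 32 thirty-second notes.
Convert each value to thirty-second notes: a full eighth-note triplet (3 notes) (three triplet eighths span one quarter) = 8; crotchet = 8; quaver = 4; demisemiquaver = 1; minim tied to crotchet (minim + crotchet) = 24; a full eighth-note triplet (3 notes) (three triplet eighths span one quarter) = 8; dotted minim = 24; semibreve tied to minim (semibreve + minim) = 48; crotchet = 8.
Sum: 8 + 8 + 4 + 1 + 24 + 8 + 24 + 48 + 8 = 133.
133 ÷ 32 = 4 complete bars with 5 left over.

4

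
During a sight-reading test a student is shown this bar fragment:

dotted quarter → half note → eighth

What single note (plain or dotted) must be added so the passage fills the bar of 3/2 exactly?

The bar of 3/2 = 12 eighth notes.
Each duration in eighth notes: dotted quarter = 3; half note = 4; eighth = 1.
Total: 3 + 4 + 1 = 8.
Remaining: 12 − 8 = 4 eighth notes, which is a half note.

half note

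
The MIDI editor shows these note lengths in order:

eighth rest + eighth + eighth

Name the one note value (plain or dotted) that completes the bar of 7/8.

The bar of 7/8 = 7 eighth notes.
Express everything in eighth notes: eighth rest = 1; eighth = 1; eighth = 1.
Adding: 1 + 1 + 1 = 3.
Remaining: 7 − 3 = 4 eighth notes, which is a half note.

half note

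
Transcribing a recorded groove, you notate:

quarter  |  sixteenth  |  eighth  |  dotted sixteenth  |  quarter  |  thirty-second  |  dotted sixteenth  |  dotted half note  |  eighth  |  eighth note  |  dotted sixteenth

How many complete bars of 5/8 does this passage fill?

3

One bar of 5/8 = 20 thirty-second notes.
Each duration in thirty-second notes: quarter = 8; sixteenth = 2; eighth = 4; dotted sixteenth = 3; quarter = 8; thirty-second = 1; dotted sixteenth = 3; dotted half note = 24; eighth = 4; eighth note = 4; dotted sixteenth = 3.
Sum: 8 + 2 + 4 + 3 + 8 + 1 + 3 + 24 + 4 + 4 + 3 = 64.
64 ÷ 20 = 3 complete bars with 4 left over.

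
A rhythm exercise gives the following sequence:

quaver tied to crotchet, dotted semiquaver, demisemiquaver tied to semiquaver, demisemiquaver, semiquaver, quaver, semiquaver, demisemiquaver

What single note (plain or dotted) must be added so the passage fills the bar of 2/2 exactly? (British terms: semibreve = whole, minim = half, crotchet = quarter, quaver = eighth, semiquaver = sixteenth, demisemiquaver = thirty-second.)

The bar of 2/2 = 32 thirty-second notes.
Working in thirty-second notes: quaver tied to crotchet (quaver + crotchet) = 12; dotted semiquaver = 3; demisemiquaver tied to semiquaver (demisemiquaver + semiquaver) = 3; demisemiquaver = 1; semiquaver = 2; quaver = 4; semiquaver = 2; demisemiquaver = 1.
Altogether 12 + 3 + 3 + 1 + 2 + 4 + 2 + 1 = 28.
Remaining: 32 − 28 = 4 thirty-second notes, which is a eighth note.

eighth note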